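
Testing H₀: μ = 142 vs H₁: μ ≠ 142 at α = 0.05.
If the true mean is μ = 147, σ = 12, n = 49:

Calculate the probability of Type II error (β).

Answer: β ≈ 0.1694

Derivation:
SE = σ/√n = 12/√49 = 1.7143
Critical values: μ₀ ± z_0.025×SE = 142 ± 1.960×1.7143
Acceptance region: (138.6400, 145.3600)
Under H₁ (μ = 147): z_high = (145.3600 - 147)/1.7143 = -0.9567, z_low = (138.6400 - 147)/1.7143 = -4.8766
β = P(not reject | H₁) = Φ(-0.9567) - Φ(-4.8766) ≈ 0.1694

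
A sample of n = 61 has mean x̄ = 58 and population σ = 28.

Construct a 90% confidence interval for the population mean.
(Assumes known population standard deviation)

Answer: (52.1027, 63.8973)

Derivation:
Confidence level: 90%, α = 0.1
z_0.05 = 1.645
SE = σ/√n = 28/√61 = 3.5850
Margin of error = 1.645 × 3.5850 = 5.8973
CI: x̄ ± margin = 58 ± 5.8973
CI: (52.1027, 63.8973)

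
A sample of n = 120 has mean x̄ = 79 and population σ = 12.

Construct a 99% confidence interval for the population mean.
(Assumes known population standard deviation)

Answer: (76.1782, 81.8218)

Derivation:
Confidence level: 99%, α = 0.01
z_0.005 = 2.576
SE = σ/√n = 12/√120 = 1.0954
Margin of error = 2.576 × 1.0954 = 2.8218
CI: x̄ ± margin = 79 ± 2.8218
CI: (76.1782, 81.8218)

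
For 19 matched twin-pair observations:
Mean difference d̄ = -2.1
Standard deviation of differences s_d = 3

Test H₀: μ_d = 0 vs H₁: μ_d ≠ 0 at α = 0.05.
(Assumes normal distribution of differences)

Answer: t = -3.0514, reject H₀

Derivation:
df = n - 1 = 18
SE = s_d/√n = 3/√19 = 0.6882
t = d̄/SE = -2.1/0.6882 = -3.0514
Critical value: t_{0.025,18} = ±2.101
p-value ≈ 0.0069
Decision: reject H₀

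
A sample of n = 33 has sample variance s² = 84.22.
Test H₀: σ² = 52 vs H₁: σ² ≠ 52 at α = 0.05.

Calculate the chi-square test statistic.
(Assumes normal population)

df = n - 1 = 32
χ² = (n-1)s²/σ₀² = 32×84.22/52 = 51.8277
Critical values: χ²_{0.975,32} = 18.291, χ²_{0.025,32} = 49.480
Rejection region: χ² < 18.291 or χ² > 49.480
Decision: reject H₀

Answer: χ² = 51.8277, reject H₀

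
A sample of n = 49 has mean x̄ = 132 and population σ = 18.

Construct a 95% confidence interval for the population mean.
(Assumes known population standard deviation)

Answer: (126.9601, 137.0399)

Derivation:
Confidence level: 95%, α = 0.05
z_0.025 = 1.960
SE = σ/√n = 18/√49 = 2.5714
Margin of error = 1.960 × 2.5714 = 5.0399
CI: x̄ ± margin = 132 ± 5.0399
CI: (126.9601, 137.0399)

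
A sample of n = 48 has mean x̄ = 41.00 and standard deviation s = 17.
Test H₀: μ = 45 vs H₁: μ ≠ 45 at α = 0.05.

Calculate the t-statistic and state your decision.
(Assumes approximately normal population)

df = n - 1 = 47
SE = s/√n = 17/√48 = 2.4537
t = (x̄ - μ₀)/SE = (41.00 - 45)/2.4537 = -1.6302
Critical value: t_{0.025,47} = ±2.012
p-value ≈ 0.1097
Decision: fail to reject H₀

Answer: t = -1.6302, fail to reject H₀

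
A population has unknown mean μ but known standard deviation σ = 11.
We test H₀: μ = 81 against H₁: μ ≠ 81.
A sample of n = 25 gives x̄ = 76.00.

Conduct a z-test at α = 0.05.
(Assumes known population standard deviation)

Standard error: SE = σ/√n = 11/√25 = 2.2000
z-statistic: z = (x̄ - μ₀)/SE = (76.00 - 81)/2.2000 = -2.2727
Critical value: ±1.960
p-value = 0.0230
Decision: reject H₀

Answer: z = -2.2727, reject H₀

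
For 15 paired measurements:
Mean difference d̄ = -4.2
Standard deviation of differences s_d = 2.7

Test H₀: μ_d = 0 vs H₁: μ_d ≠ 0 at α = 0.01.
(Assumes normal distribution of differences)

Answer: t = -6.0250, reject H₀

Derivation:
df = n - 1 = 14
SE = s_d/√n = 2.7/√15 = 0.6971
t = d̄/SE = -4.2/0.6971 = -6.0250
Critical value: t_{0.005,14} = ±2.977
p-value < 0.0001
Decision: reject H₀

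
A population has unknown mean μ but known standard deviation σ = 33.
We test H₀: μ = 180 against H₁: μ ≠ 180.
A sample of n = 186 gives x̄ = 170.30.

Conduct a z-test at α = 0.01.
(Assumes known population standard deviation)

Standard error: SE = σ/√n = 33/√186 = 2.4197
z-statistic: z = (x̄ - μ₀)/SE = (170.30 - 180)/2.4197 = -4.0088
Critical value: ±2.576
p-value = 0.0001
Decision: reject H₀

Answer: z = -4.0088, reject H₀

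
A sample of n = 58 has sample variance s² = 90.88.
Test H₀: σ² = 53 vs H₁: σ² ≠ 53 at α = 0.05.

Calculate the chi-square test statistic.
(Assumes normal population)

df = n - 1 = 57
χ² = (n-1)s²/σ₀² = 57×90.88/53 = 97.7389
Critical values: χ²_{0.975,57} = 38.027, χ²_{0.025,57} = 79.752
Rejection region: χ² < 38.027 or χ² > 79.752
Decision: reject H₀

Answer: χ² = 97.7389, reject H₀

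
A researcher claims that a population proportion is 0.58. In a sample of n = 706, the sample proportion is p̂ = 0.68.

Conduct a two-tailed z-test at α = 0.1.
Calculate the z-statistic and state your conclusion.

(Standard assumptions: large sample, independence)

H₀: p = 0.58, H₁: p ≠ 0.58
Standard error: SE = √(p₀(1-p₀)/n) = √(0.58×0.42/706) = 0.018575
z-statistic: z = (p̂ - p₀)/SE = (0.68 - 0.58)/0.018575 = 5.3836
Critical value: z_0.05 = ±1.645
p-value < 0.0001
Decision: reject H₀ at α = 0.1

Answer: z = 5.3836, reject H₀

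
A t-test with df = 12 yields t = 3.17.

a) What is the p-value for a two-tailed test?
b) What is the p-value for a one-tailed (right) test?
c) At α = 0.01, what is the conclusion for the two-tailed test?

Using t-distribution with df = 12:
a) Two-tailed: p = 2×P(T > 3.17) = 0.0081
b) One-tailed: p = P(T > 3.17) = 0.0040
c) 0.0081 < 0.01, reject H₀

Answer: a) 0.0081, b) 0.0040, c) reject H₀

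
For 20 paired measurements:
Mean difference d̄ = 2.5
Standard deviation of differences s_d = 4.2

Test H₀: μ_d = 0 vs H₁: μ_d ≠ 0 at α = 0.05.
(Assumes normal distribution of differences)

df = n - 1 = 19
SE = s_d/√n = 4.2/√20 = 0.9391
t = d̄/SE = 2.5/0.9391 = 2.6621
Critical value: t_{0.025,19} = ±2.093
p-value ≈ 0.0154
Decision: reject H₀

Answer: t = 2.6621, reject H₀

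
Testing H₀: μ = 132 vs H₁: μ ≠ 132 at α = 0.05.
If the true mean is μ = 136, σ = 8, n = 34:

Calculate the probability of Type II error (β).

SE = σ/√n = 8/√34 = 1.3720
Critical values: μ₀ ± z_0.025×SE = 132 ± 1.960×1.3720
Acceptance region: (129.3109, 134.6891)
Under H₁ (μ = 136): z_high = (134.6891 - 136)/1.3720 = -0.9555, z_low = (129.3109 - 136)/1.3720 = -4.8754
β = P(not reject | H₁) = Φ(-0.9555) - Φ(-4.8754) ≈ 0.1697

Answer: β ≈ 0.1697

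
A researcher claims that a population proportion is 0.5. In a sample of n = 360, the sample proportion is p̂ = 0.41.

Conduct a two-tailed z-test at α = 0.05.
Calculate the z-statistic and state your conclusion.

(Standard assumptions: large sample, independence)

H₀: p = 0.5, H₁: p ≠ 0.5
Standard error: SE = √(p₀(1-p₀)/n) = √(0.5×0.5/360) = 0.026352
z-statistic: z = (p̂ - p₀)/SE = (0.41 - 0.5)/0.026352 = -3.4153
Critical value: z_0.025 = ±1.960
p-value = 0.0006
Decision: reject H₀ at α = 0.05

Answer: z = -3.4153, reject H₀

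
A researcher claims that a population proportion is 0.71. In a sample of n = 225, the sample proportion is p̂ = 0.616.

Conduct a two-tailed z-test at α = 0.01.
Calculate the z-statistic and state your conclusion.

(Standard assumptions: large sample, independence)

H₀: p = 0.71, H₁: p ≠ 0.71
Standard error: SE = √(p₀(1-p₀)/n) = √(0.71×0.29/225) = 0.030251
z-statistic: z = (p̂ - p₀)/SE = (0.616 - 0.71)/0.030251 = -3.1073
Critical value: z_0.005 = ±2.576
p-value = 0.0019
Decision: reject H₀ at α = 0.01

Answer: z = -3.1073, reject H₀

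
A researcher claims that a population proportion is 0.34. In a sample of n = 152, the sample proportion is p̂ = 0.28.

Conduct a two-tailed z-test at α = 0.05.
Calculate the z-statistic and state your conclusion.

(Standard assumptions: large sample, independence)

H₀: p = 0.34, H₁: p ≠ 0.34
Standard error: SE = √(p₀(1-p₀)/n) = √(0.34×0.66/152) = 0.038423
z-statistic: z = (p̂ - p₀)/SE = (0.28 - 0.34)/0.038423 = -1.5616
Critical value: z_0.025 = ±1.960
p-value = 0.1184
Decision: fail to reject H₀ at α = 0.05

Answer: z = -1.5616, fail to reject H₀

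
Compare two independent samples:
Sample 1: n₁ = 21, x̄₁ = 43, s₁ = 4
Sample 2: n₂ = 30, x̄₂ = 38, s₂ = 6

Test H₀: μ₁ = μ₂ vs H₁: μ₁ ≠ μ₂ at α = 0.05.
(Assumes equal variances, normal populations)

Answer: t = 3.3309, reject H₀

Derivation:
Pooled variance: s²_p = [20×4² + 29×6²]/(49) = 27.8367
s_p = 5.2760
SE = s_p×√(1/n₁ + 1/n₂) = 5.2760×√(1/21 + 1/30) = 1.5011
t = (x̄₁ - x̄₂)/SE = (43 - 38)/1.5011 = 3.3309
df = 49, t-critical = ±2.010
Decision: reject H₀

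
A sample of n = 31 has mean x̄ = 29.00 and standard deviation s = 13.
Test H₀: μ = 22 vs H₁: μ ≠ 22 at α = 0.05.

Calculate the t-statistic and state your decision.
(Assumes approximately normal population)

Answer: t = 2.9980, reject H₀

Derivation:
df = n - 1 = 30
SE = s/√n = 13/√31 = 2.3349
t = (x̄ - μ₀)/SE = (29.00 - 22)/2.3349 = 2.9980
Critical value: t_{0.025,30} = ±2.042
p-value ≈ 0.0054
Decision: reject H₀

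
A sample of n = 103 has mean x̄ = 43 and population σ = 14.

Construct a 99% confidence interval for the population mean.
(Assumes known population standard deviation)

Answer: (39.4464, 46.5536)

Derivation:
Confidence level: 99%, α = 0.01
z_0.005 = 2.576
SE = σ/√n = 14/√103 = 1.3795
Margin of error = 2.576 × 1.3795 = 3.5536
CI: x̄ ± margin = 43 ± 3.5536
CI: (39.4464, 46.5536)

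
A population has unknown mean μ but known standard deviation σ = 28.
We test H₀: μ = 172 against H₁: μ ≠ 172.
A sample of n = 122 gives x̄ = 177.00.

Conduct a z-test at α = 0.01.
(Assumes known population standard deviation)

Standard error: SE = σ/√n = 28/√122 = 2.5350
z-statistic: z = (x̄ - μ₀)/SE = (177.00 - 172)/2.5350 = 1.9724
Critical value: ±2.576
p-value = 0.0486
Decision: fail to reject H₀

Answer: z = 1.9724, fail to reject H₀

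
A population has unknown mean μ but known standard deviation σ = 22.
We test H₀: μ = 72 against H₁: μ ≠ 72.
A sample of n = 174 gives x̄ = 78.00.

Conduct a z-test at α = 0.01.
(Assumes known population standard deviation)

Standard error: SE = σ/√n = 22/√174 = 1.6678
z-statistic: z = (x̄ - μ₀)/SE = (78.00 - 72)/1.6678 = 3.5976
Critical value: ±2.576
p-value = 0.0003
Decision: reject H₀

Answer: z = 3.5976, reject H₀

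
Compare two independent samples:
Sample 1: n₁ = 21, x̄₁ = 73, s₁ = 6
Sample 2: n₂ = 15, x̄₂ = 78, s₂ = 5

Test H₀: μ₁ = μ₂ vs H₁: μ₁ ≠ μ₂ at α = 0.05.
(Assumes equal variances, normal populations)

Pooled variance: s²_p = [20×6² + 14×5²]/(34) = 31.4706
s_p = 5.6099
SE = s_p×√(1/n₁ + 1/n₂) = 5.6099×√(1/21 + 1/15) = 1.8965
t = (x̄₁ - x̄₂)/SE = (73 - 78)/1.8965 = -2.6364
df = 34, t-critical = ±2.032
Decision: reject H₀

Answer: t = -2.6364, reject H₀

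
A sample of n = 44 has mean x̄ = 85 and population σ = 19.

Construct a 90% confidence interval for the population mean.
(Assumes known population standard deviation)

Confidence level: 90%, α = 0.1
z_0.05 = 1.645
SE = σ/√n = 19/√44 = 2.8644
Margin of error = 1.645 × 2.8644 = 4.7119
CI: x̄ ± margin = 85 ± 4.7119
CI: (80.2881, 89.7119)

Answer: (80.2881, 89.7119)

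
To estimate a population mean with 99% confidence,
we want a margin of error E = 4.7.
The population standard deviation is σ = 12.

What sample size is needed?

z_0.005 = 2.576
n = (z×σ/E)² = (2.576×12/4.7)²
n = 43.2572
Round up: n = 44

Answer: n = 44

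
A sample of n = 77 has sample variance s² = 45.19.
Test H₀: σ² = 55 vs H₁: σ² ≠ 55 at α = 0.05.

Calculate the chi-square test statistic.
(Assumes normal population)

df = n - 1 = 76
χ² = (n-1)s²/σ₀² = 76×45.19/55 = 62.4444
Critical values: χ²_{0.975,76} = 53.782, χ²_{0.025,76} = 101.999
Rejection region: χ² < 53.782 or χ² > 101.999
Decision: fail to reject H₀

Answer: χ² = 62.4444, fail to reject H₀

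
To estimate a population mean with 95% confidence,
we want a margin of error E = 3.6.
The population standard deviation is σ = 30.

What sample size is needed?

Answer: n = 267

Derivation:
z_0.025 = 1.960
n = (z×σ/E)² = (1.960×30/3.6)²
n = 266.7778
Round up: n = 267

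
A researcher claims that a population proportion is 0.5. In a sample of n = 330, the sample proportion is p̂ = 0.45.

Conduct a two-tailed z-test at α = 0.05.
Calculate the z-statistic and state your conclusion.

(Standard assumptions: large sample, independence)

H₀: p = 0.5, H₁: p ≠ 0.5
Standard error: SE = √(p₀(1-p₀)/n) = √(0.5×0.5/330) = 0.027524
z-statistic: z = (p̂ - p₀)/SE = (0.45 - 0.5)/0.027524 = -1.8166
Critical value: z_0.025 = ±1.960
p-value = 0.0693
Decision: fail to reject H₀ at α = 0.05

Answer: z = -1.8166, fail to reject H₀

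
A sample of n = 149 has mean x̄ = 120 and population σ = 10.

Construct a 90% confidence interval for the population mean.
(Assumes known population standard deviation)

Confidence level: 90%, α = 0.1
z_0.05 = 1.645
SE = σ/√n = 10/√149 = 0.8192
Margin of error = 1.645 × 0.8192 = 1.3476
CI: x̄ ± margin = 120 ± 1.3476
CI: (118.6524, 121.3476)

Answer: (118.6524, 121.3476)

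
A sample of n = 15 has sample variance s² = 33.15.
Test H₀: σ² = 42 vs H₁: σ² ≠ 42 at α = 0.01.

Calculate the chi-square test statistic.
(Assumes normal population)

df = n - 1 = 14
χ² = (n-1)s²/σ₀² = 14×33.15/42 = 11.0500
Critical values: χ²_{0.995,14} = 4.075, χ²_{0.005,14} = 31.319
Rejection region: χ² < 4.075 or χ² > 31.319
Decision: fail to reject H₀

Answer: χ² = 11.0500, fail to reject H₀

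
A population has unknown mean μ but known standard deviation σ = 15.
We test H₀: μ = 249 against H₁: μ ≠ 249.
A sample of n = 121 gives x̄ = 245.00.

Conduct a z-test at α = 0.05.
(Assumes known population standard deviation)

Standard error: SE = σ/√n = 15/√121 = 1.3636
z-statistic: z = (x̄ - μ₀)/SE = (245.00 - 249)/1.3636 = -2.9334
Critical value: ±1.960
p-value = 0.0034
Decision: reject H₀

Answer: z = -2.9334, reject H₀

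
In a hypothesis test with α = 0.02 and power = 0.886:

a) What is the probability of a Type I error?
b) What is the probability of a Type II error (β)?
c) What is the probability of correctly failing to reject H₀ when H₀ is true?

a) Type I error probability = α = 0.02
b) Power = P(reject H₀ | H₁ true) = 1 - β = 0.886, so Type II error probability = β = 1 - Power = 0.114
c) P(fail to reject H₀ | H₀ true) = 1 - α = 0.98

Answer: a) 0.02, b) 0.114, c) 0.98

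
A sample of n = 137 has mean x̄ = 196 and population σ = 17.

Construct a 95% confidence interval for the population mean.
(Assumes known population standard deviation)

Confidence level: 95%, α = 0.05
z_0.025 = 1.960
SE = σ/√n = 17/√137 = 1.4524
Margin of error = 1.960 × 1.4524 = 2.8467
CI: x̄ ± margin = 196 ± 2.8467
CI: (193.1533, 198.8467)

Answer: (193.1533, 198.8467)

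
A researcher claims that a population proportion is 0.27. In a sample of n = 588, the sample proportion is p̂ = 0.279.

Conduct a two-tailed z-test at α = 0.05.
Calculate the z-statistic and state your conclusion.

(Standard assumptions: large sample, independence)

H₀: p = 0.27, H₁: p ≠ 0.27
Standard error: SE = √(p₀(1-p₀)/n) = √(0.27×0.73/588) = 0.018309
z-statistic: z = (p̂ - p₀)/SE = (0.279 - 0.27)/0.018309 = 0.4916
Critical value: z_0.025 = ±1.960
p-value = 0.6230
Decision: fail to reject H₀ at α = 0.05

Answer: z = 0.4916, fail to reject H₀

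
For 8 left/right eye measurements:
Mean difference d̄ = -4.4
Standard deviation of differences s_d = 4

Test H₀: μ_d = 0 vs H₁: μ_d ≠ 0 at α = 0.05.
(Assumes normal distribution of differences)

df = n - 1 = 7
SE = s_d/√n = 4/√8 = 1.4142
t = d̄/SE = -4.4/1.4142 = -3.1113
Critical value: t_{0.025,7} = ±2.365
p-value ≈ 0.0171
Decision: reject H₀

Answer: t = -3.1113, reject H₀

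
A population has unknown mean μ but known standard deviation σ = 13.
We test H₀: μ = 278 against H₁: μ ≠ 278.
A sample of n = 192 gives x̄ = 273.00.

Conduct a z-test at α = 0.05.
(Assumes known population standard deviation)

Standard error: SE = σ/√n = 13/√192 = 0.9382
z-statistic: z = (x̄ - μ₀)/SE = (273.00 - 278)/0.9382 = -5.3294
Critical value: ±1.960
p-value < 0.0001
Decision: reject H₀

Answer: z = -5.3294, reject H₀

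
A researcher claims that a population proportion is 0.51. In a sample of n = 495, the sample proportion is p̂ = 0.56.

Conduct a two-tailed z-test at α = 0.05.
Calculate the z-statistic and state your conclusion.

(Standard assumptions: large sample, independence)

Answer: z = 2.2253, reject H₀

Derivation:
H₀: p = 0.51, H₁: p ≠ 0.51
Standard error: SE = √(p₀(1-p₀)/n) = √(0.51×0.49/495) = 0.022469
z-statistic: z = (p̂ - p₀)/SE = (0.56 - 0.51)/0.022469 = 2.2253
Critical value: z_0.025 = ±1.960
p-value = 0.0261
Decision: reject H₀ at α = 0.05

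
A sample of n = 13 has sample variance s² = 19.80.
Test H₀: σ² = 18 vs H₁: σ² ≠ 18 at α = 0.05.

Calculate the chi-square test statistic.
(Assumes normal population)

Answer: χ² = 13.2000, fail to reject H₀

Derivation:
df = n - 1 = 12
χ² = (n-1)s²/σ₀² = 12×19.80/18 = 13.2000
Critical values: χ²_{0.975,12} = 4.404, χ²_{0.025,12} = 23.337
Rejection region: χ² < 4.404 or χ² > 23.337
Decision: fail to reject H₀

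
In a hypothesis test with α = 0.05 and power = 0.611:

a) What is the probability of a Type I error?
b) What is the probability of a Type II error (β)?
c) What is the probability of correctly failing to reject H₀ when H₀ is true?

a) Type I error probability = α = 0.05
b) Power = P(reject H₀ | H₁ true) = 1 - β = 0.611, so Type II error probability = β = 1 - Power = 0.389
c) P(fail to reject H₀ | H₀ true) = 1 - α = 0.95

Answer: a) 0.05, b) 0.389, c) 0.95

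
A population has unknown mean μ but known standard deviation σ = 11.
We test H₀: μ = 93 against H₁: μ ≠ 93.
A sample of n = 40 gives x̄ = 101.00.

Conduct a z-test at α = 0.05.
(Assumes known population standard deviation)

Answer: z = 4.5996, reject H₀

Derivation:
Standard error: SE = σ/√n = 11/√40 = 1.7393
z-statistic: z = (x̄ - μ₀)/SE = (101.00 - 93)/1.7393 = 4.5996
Critical value: ±1.960
p-value < 0.0001
Decision: reject H₀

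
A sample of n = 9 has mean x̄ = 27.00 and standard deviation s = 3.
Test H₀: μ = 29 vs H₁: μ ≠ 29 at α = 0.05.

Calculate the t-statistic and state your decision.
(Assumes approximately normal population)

df = n - 1 = 8
SE = s/√n = 3/√9 = 1.0000
t = (x̄ - μ₀)/SE = (27.00 - 29)/1.0000 = -2.0000
Critical value: t_{0.025,8} = ±2.306
p-value ≈ 0.0805
Decision: fail to reject H₀

Answer: t = -2.0000, fail to reject H₀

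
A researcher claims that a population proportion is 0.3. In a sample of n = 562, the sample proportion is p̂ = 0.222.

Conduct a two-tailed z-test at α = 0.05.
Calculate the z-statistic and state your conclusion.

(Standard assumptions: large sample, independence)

H₀: p = 0.3, H₁: p ≠ 0.3
Standard error: SE = √(p₀(1-p₀)/n) = √(0.3×0.7/562) = 0.019330
z-statistic: z = (p̂ - p₀)/SE = (0.222 - 0.3)/0.019330 = -4.0352
Critical value: z_0.025 = ±1.960
p-value = 0.0001
Decision: reject H₀ at α = 0.05

Answer: z = -4.0352, reject H₀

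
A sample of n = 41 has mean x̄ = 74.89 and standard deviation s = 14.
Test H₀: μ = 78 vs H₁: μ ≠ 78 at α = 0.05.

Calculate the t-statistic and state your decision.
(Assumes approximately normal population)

df = n - 1 = 40
SE = s/√n = 14/√41 = 2.1864
t = (x̄ - μ₀)/SE = (74.89 - 78)/2.1864 = -1.4224
Critical value: t_{0.025,40} = ±2.021
p-value ≈ 0.1627
Decision: fail to reject H₀

Answer: t = -1.4224, fail to reject H₀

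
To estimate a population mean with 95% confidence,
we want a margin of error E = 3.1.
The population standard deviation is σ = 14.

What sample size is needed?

Answer: n = 79

Derivation:
z_0.025 = 1.960
n = (z×σ/E)² = (1.960×14/3.1)²
n = 78.3511
Round up: n = 79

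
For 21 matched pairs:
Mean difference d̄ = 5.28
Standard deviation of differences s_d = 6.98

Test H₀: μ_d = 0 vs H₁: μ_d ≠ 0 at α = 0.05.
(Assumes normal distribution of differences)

Answer: t = 3.4664, reject H₀

Derivation:
df = n - 1 = 20
SE = s_d/√n = 6.98/√21 = 1.5232
t = d̄/SE = 5.28/1.5232 = 3.4664
Critical value: t_{0.025,20} = ±2.086
p-value ≈ 0.0024
Decision: reject H₀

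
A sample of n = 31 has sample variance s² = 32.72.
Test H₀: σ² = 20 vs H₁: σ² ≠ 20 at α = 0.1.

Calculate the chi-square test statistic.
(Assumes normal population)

df = n - 1 = 30
χ² = (n-1)s²/σ₀² = 30×32.72/20 = 49.0800
Critical values: χ²_{0.95,30} = 18.493, χ²_{0.05,30} = 43.773
Rejection region: χ² < 18.493 or χ² > 43.773
Decision: reject H₀

Answer: χ² = 49.0800, reject H₀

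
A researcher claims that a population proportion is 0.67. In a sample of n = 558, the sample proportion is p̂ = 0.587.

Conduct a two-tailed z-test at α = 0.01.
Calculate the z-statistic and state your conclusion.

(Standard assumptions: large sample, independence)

Answer: z = -4.1696, reject H₀

Derivation:
H₀: p = 0.67, H₁: p ≠ 0.67
Standard error: SE = √(p₀(1-p₀)/n) = √(0.67×0.33/558) = 0.019906
z-statistic: z = (p̂ - p₀)/SE = (0.587 - 0.67)/0.019906 = -4.1696
Critical value: z_0.005 = ±2.576
p-value < 0.0001
Decision: reject H₀ at α = 0.01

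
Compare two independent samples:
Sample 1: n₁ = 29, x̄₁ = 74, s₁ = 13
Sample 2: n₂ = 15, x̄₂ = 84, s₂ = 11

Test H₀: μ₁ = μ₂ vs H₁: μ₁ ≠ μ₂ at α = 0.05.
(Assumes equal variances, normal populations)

Answer: t = -2.5420, reject H₀

Derivation:
Pooled variance: s²_p = [28×13² + 14×11²]/(42) = 153.0000
s_p = 12.3693
SE = s_p×√(1/n₁ + 1/n₂) = 12.3693×√(1/29 + 1/15) = 3.9339
t = (x̄₁ - x̄₂)/SE = (74 - 84)/3.9339 = -2.5420
df = 42, t-critical = ±2.018
Decision: reject H₀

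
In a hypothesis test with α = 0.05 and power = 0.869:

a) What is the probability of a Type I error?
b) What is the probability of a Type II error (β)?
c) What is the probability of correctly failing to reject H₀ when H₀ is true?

Answer: a) 0.05, b) 0.131, c) 0.95

Derivation:
a) Type I error probability = α = 0.05
b) Power = P(reject H₀ | H₁ true) = 1 - β = 0.869, so Type II error probability = β = 1 - Power = 0.131
c) P(fail to reject H₀ | H₀ true) = 1 - α = 0.95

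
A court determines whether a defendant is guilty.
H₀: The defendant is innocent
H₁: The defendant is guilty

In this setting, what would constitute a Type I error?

A Type I error (probability α) occurs when we reject a true H₀.
A Type II error (probability β) occurs when we fail to reject a false H₀.

Answer: Convicting an innocent person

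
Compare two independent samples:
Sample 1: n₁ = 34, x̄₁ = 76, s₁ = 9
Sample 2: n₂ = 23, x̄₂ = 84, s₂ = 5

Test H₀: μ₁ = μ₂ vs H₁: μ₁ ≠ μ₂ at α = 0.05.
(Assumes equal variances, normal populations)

Pooled variance: s²_p = [33×9² + 22×5²]/(55) = 58.6000
s_p = 7.6551
SE = s_p×√(1/n₁ + 1/n₂) = 7.6551×√(1/34 + 1/23) = 2.0667
t = (x̄₁ - x̄₂)/SE = (76 - 84)/2.0667 = -3.8709
df = 55, t-critical = ±2.004
Decision: reject H₀

Answer: t = -3.8709, reject H₀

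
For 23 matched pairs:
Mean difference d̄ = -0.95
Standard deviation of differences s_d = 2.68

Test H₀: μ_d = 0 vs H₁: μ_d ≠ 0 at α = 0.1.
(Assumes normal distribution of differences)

df = n - 1 = 22
SE = s_d/√n = 2.68/√23 = 0.5588
t = d̄/SE = -0.95/0.5588 = -1.7001
Critical value: t_{0.05,22} = ±1.717
p-value ≈ 0.1032
Decision: fail to reject H₀

Answer: t = -1.7001, fail to reject H₀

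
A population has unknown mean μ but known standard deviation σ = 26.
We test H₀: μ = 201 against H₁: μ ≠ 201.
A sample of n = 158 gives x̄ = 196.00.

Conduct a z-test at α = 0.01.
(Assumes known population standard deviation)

Answer: z = -2.4173, fail to reject H₀

Derivation:
Standard error: SE = σ/√n = 26/√158 = 2.0684
z-statistic: z = (x̄ - μ₀)/SE = (196.00 - 201)/2.0684 = -2.4173
Critical value: ±2.576
p-value = 0.0156
Decision: fail to reject H₀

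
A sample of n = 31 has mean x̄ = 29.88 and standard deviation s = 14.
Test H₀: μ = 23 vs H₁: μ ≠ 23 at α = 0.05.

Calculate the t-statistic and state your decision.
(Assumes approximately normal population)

Answer: t = 2.7361, reject H₀

Derivation:
df = n - 1 = 30
SE = s/√n = 14/√31 = 2.5145
t = (x̄ - μ₀)/SE = (29.88 - 23)/2.5145 = 2.7361
Critical value: t_{0.025,30} = ±2.042
p-value ≈ 0.0103
Decision: reject H₀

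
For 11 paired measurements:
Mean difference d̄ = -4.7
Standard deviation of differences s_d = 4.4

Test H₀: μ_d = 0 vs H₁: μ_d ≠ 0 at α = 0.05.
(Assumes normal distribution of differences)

Answer: t = -3.5429, reject H₀

Derivation:
df = n - 1 = 10
SE = s_d/√n = 4.4/√11 = 1.3266
t = d̄/SE = -4.7/1.3266 = -3.5429
Critical value: t_{0.025,10} = ±2.228
p-value ≈ 0.0053
Decision: reject H₀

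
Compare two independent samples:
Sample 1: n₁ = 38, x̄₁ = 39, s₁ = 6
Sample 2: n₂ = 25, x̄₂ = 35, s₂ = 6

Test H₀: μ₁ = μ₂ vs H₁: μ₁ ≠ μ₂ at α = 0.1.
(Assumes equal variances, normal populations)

Pooled variance: s²_p = [37×6² + 24×6²]/(61) = 36.0000
s_p = 6.0000
SE = s_p×√(1/n₁ + 1/n₂) = 6.0000×√(1/38 + 1/25) = 1.5451
t = (x̄₁ - x̄₂)/SE = (39 - 35)/1.5451 = 2.5888
df = 61, t-critical = ±1.670
Decision: reject H₀

Answer: t = 2.5888, reject H₀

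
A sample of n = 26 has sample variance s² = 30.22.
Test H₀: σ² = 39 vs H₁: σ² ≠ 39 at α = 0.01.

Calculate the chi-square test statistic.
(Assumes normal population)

df = n - 1 = 25
χ² = (n-1)s²/σ₀² = 25×30.22/39 = 19.3718
Critical values: χ²_{0.995,25} = 10.520, χ²_{0.005,25} = 46.928
Rejection region: χ² < 10.520 or χ² > 46.928
Decision: fail to reject H₀

Answer: χ² = 19.3718, fail to reject H₀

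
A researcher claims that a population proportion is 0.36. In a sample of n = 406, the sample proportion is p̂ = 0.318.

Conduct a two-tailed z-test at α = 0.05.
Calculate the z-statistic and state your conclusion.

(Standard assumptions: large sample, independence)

H₀: p = 0.36, H₁: p ≠ 0.36
Standard error: SE = √(p₀(1-p₀)/n) = √(0.36×0.64/406) = 0.023822
z-statistic: z = (p̂ - p₀)/SE = (0.318 - 0.36)/0.023822 = -1.7631
Critical value: z_0.025 = ±1.960
p-value = 0.0779
Decision: fail to reject H₀ at α = 0.05

Answer: z = -1.7631, fail to reject H₀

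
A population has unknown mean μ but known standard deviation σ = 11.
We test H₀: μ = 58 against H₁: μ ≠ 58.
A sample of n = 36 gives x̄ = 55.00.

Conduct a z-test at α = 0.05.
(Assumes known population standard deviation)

Answer: z = -1.6364, fail to reject H₀

Derivation:
Standard error: SE = σ/√n = 11/√36 = 1.8333
z-statistic: z = (x̄ - μ₀)/SE = (55.00 - 58)/1.8333 = -1.6364
Critical value: ±1.960
p-value = 0.1018
Decision: fail to reject H₀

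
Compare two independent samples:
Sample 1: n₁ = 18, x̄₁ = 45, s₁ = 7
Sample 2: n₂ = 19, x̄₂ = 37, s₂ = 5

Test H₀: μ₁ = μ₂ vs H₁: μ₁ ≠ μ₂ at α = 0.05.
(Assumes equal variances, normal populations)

Pooled variance: s²_p = [17×7² + 18×5²]/(35) = 36.6571
s_p = 6.0545
SE = s_p×√(1/n₁ + 1/n₂) = 6.0545×√(1/18 + 1/19) = 1.9914
t = (x̄₁ - x̄₂)/SE = (45 - 37)/1.9914 = 4.0173
df = 35, t-critical = ±2.030
Decision: reject H₀

Answer: t = 4.0173, reject H₀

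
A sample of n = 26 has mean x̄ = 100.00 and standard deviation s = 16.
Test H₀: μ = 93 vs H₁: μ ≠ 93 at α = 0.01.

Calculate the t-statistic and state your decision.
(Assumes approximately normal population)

Answer: t = 2.2308, fail to reject H₀

Derivation:
df = n - 1 = 25
SE = s/√n = 16/√26 = 3.1379
t = (x̄ - μ₀)/SE = (100.00 - 93)/3.1379 = 2.2308
Critical value: t_{0.005,25} = ±2.787
p-value ≈ 0.0349
Decision: fail to reject H₀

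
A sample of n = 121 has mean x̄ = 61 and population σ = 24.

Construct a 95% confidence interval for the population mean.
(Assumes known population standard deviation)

Answer: (56.7237, 65.2763)

Derivation:
Confidence level: 95%, α = 0.05
z_0.025 = 1.960
SE = σ/√n = 24/√121 = 2.1818
Margin of error = 1.960 × 2.1818 = 4.2763
CI: x̄ ± margin = 61 ± 4.2763
CI: (56.7237, 65.2763)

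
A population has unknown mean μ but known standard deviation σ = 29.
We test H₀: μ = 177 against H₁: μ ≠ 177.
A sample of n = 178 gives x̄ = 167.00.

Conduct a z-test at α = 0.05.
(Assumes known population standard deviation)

Answer: z = -4.6007, reject H₀

Derivation:
Standard error: SE = σ/√n = 29/√178 = 2.1736
z-statistic: z = (x̄ - μ₀)/SE = (167.00 - 177)/2.1736 = -4.6007
Critical value: ±1.960
p-value < 0.0001
Decision: reject H₀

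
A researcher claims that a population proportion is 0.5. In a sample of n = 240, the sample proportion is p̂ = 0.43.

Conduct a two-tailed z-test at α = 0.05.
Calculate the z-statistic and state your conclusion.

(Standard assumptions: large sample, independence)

Answer: z = -2.1689, reject H₀

Derivation:
H₀: p = 0.5, H₁: p ≠ 0.5
Standard error: SE = √(p₀(1-p₀)/n) = √(0.5×0.5/240) = 0.032275
z-statistic: z = (p̂ - p₀)/SE = (0.43 - 0.5)/0.032275 = -2.1689
Critical value: z_0.025 = ±1.960
p-value = 0.0301
Decision: reject H₀ at α = 0.05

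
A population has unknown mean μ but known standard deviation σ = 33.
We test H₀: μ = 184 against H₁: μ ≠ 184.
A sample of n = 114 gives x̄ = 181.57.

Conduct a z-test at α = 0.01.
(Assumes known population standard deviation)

Standard error: SE = σ/√n = 33/√114 = 3.0907
z-statistic: z = (x̄ - μ₀)/SE = (181.57 - 184)/3.0907 = -0.7862
Critical value: ±2.576
p-value = 0.4318
Decision: fail to reject H₀

Answer: z = -0.7862, fail to reject H₀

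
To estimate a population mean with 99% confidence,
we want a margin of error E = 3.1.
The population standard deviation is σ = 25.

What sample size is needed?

Answer: n = 432

Derivation:
z_0.005 = 2.576
n = (z×σ/E)² = (2.576×25/3.1)²
n = 431.5671
Round up: n = 432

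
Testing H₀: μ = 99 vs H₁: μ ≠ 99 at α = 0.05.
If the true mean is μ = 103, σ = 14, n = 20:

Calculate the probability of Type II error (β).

SE = σ/√n = 14/√20 = 3.1305
Critical values: μ₀ ± z_0.025×SE = 99 ± 1.960×3.1305
Acceptance region: (92.8642, 105.1358)
Under H₁ (μ = 103): z_high = (105.1358 - 103)/3.1305 = 0.6823, z_low = (92.8642 - 103)/3.1305 = -3.2378
β = P(not reject | H₁) = Φ(0.6823) - Φ(-3.2378) ≈ 0.7519

Answer: β ≈ 0.7519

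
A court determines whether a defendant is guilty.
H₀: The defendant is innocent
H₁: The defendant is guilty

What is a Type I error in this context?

Answer: Convicting an innocent person

Derivation:
A Type I error (probability α) occurs when we reject a true H₀.
A Type II error (probability β) occurs when we fail to reject a false H₀.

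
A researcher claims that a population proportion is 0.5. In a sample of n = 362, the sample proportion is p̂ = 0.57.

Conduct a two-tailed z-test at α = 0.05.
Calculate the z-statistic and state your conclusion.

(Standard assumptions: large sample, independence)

H₀: p = 0.5, H₁: p ≠ 0.5
Standard error: SE = √(p₀(1-p₀)/n) = √(0.5×0.5/362) = 0.026279
z-statistic: z = (p̂ - p₀)/SE = (0.57 - 0.5)/0.026279 = 2.6637
Critical value: z_0.025 = ±1.960
p-value = 0.0077
Decision: reject H₀ at α = 0.05

Answer: z = 2.6637, reject H₀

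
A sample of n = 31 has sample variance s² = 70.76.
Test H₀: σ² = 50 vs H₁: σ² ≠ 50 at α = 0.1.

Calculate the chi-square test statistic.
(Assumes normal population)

df = n - 1 = 30
χ² = (n-1)s²/σ₀² = 30×70.76/50 = 42.4560
Critical values: χ²_{0.95,30} = 18.493, χ²_{0.05,30} = 43.773
Rejection region: χ² < 18.493 or χ² > 43.773
Decision: fail to reject H₀

Answer: χ² = 42.4560, fail to reject H₀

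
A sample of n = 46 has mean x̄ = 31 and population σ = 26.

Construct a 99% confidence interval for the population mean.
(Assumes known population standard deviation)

Answer: (21.1249, 40.8751)

Derivation:
Confidence level: 99%, α = 0.01
z_0.005 = 2.576
SE = σ/√n = 26/√46 = 3.8335
Margin of error = 2.576 × 3.8335 = 9.8751
CI: x̄ ± margin = 31 ± 9.8751
CI: (21.1249, 40.8751)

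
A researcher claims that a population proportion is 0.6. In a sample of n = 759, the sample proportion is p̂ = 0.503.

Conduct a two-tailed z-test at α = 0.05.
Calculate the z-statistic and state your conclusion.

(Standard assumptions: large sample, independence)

Answer: z = -5.4550, reject H₀

Derivation:
H₀: p = 0.6, H₁: p ≠ 0.6
Standard error: SE = √(p₀(1-p₀)/n) = √(0.6×0.4/759) = 0.017782
z-statistic: z = (p̂ - p₀)/SE = (0.503 - 0.6)/0.017782 = -5.4550
Critical value: z_0.025 = ±1.960
p-value < 0.0001
Decision: reject H₀ at α = 0.05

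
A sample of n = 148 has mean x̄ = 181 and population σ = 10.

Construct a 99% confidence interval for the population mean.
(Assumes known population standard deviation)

Answer: (178.8825, 183.1175)

Derivation:
Confidence level: 99%, α = 0.01
z_0.005 = 2.576
SE = σ/√n = 10/√148 = 0.8220
Margin of error = 2.576 × 0.8220 = 2.1175
CI: x̄ ± margin = 181 ± 2.1175
CI: (178.8825, 183.1175)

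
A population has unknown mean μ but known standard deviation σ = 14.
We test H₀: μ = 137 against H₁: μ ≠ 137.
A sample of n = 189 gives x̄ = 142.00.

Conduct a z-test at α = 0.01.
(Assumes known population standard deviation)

Standard error: SE = σ/√n = 14/√189 = 1.0184
z-statistic: z = (x̄ - μ₀)/SE = (142.00 - 137)/1.0184 = 4.9097
Critical value: ±2.576
p-value < 0.0001
Decision: reject H₀

Answer: z = 4.9097, reject H₀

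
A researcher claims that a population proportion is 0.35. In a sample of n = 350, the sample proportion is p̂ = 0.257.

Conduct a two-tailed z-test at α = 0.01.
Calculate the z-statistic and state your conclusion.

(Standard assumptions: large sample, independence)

H₀: p = 0.35, H₁: p ≠ 0.35
Standard error: SE = √(p₀(1-p₀)/n) = √(0.35×0.65/350) = 0.025495
z-statistic: z = (p̂ - p₀)/SE = (0.257 - 0.35)/0.025495 = -3.6478
Critical value: z_0.005 = ±2.576
p-value = 0.0003
Decision: reject H₀ at α = 0.01

Answer: z = -3.6478, reject H₀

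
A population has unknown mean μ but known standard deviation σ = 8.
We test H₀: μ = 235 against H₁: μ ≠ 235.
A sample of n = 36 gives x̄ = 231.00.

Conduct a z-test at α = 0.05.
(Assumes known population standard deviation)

Answer: z = -3.0001, reject H₀

Derivation:
Standard error: SE = σ/√n = 8/√36 = 1.3333
z-statistic: z = (x̄ - μ₀)/SE = (231.00 - 235)/1.3333 = -3.0001
Critical value: ±1.960
p-value = 0.0027
Decision: reject H₀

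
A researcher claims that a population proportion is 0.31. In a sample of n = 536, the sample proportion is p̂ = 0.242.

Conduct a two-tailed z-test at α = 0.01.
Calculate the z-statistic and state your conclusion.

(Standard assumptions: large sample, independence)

Answer: z = -3.4039, reject H₀

Derivation:
H₀: p = 0.31, H₁: p ≠ 0.31
Standard error: SE = √(p₀(1-p₀)/n) = √(0.31×0.69/536) = 0.019977
z-statistic: z = (p̂ - p₀)/SE = (0.242 - 0.31)/0.019977 = -3.4039
Critical value: z_0.005 = ±2.576
p-value = 0.0007
Decision: reject H₀ at α = 0.01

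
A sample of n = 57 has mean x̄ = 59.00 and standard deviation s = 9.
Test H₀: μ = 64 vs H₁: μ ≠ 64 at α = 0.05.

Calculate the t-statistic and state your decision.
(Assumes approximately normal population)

df = n - 1 = 56
SE = s/√n = 9/√57 = 1.1921
t = (x̄ - μ₀)/SE = (59.00 - 64)/1.1921 = -4.1943
Critical value: t_{0.025,56} = ±2.003
p-value ≈ 0.0001
Decision: reject H₀

Answer: t = -4.1943, reject H₀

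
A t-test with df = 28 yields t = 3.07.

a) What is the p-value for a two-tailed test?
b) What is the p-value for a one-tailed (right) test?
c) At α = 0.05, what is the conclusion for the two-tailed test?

Answer: a) 0.0047, b) 0.0024, c) reject H₀

Derivation:
Using t-distribution with df = 28:
a) Two-tailed: p = 2×P(T > 3.07) = 0.0047
b) One-tailed: p = P(T > 3.07) = 0.0024
c) 0.0047 < 0.05, reject H₀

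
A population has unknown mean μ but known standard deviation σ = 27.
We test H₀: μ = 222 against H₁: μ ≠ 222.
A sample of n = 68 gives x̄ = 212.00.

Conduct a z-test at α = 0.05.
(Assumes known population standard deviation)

Standard error: SE = σ/√n = 27/√68 = 3.2742
z-statistic: z = (x̄ - μ₀)/SE = (212.00 - 222)/3.2742 = -3.0542
Critical value: ±1.960
p-value = 0.0023
Decision: reject H₀

Answer: z = -3.0542, reject H₀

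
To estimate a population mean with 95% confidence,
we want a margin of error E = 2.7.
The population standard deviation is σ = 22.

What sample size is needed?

z_0.025 = 1.960
n = (z×σ/E)² = (1.960×22/2.7)²
n = 255.0527
Round up: n = 256

Answer: n = 256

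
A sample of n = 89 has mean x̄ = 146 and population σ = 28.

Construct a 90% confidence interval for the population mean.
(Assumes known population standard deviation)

Answer: (141.1176, 150.8824)

Derivation:
Confidence level: 90%, α = 0.1
z_0.05 = 1.645
SE = σ/√n = 28/√89 = 2.9680
Margin of error = 1.645 × 2.9680 = 4.8824
CI: x̄ ± margin = 146 ± 4.8824
CI: (141.1176, 150.8824)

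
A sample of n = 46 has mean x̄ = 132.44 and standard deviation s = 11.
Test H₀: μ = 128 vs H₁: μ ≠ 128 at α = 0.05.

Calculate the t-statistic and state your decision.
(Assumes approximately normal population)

Answer: t = 2.7375, reject H₀

Derivation:
df = n - 1 = 45
SE = s/√n = 11/√46 = 1.6219
t = (x̄ - μ₀)/SE = (132.44 - 128)/1.6219 = 2.7375
Critical value: t_{0.025,45} = ±2.014
p-value ≈ 0.0088
Decision: reject H₀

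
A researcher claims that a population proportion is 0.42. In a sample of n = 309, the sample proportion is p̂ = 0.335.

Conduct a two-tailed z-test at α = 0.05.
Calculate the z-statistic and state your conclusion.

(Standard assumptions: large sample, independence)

Answer: z = -3.0273, reject H₀

Derivation:
H₀: p = 0.42, H₁: p ≠ 0.42
Standard error: SE = √(p₀(1-p₀)/n) = √(0.42×0.58/309) = 0.028078
z-statistic: z = (p̂ - p₀)/SE = (0.335 - 0.42)/0.028078 = -3.0273
Critical value: z_0.025 = ±1.960
p-value = 0.0025
Decision: reject H₀ at α = 0.05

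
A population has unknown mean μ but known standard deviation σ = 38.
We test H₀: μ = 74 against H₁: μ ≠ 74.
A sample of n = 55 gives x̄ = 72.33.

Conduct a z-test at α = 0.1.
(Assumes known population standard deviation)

Answer: z = -0.3259, fail to reject H₀

Derivation:
Standard error: SE = σ/√n = 38/√55 = 5.1239
z-statistic: z = (x̄ - μ₀)/SE = (72.33 - 74)/5.1239 = -0.3259
Critical value: ±1.645
p-value = 0.7445
Decision: fail to reject H₀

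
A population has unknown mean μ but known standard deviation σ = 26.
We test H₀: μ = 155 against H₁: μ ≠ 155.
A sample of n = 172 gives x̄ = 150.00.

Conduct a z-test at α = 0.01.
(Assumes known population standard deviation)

Answer: z = -2.5221, fail to reject H₀

Derivation:
Standard error: SE = σ/√n = 26/√172 = 1.9825
z-statistic: z = (x̄ - μ₀)/SE = (150.00 - 155)/1.9825 = -2.5221
Critical value: ±2.576
p-value = 0.0117
Decision: fail to reject H₀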